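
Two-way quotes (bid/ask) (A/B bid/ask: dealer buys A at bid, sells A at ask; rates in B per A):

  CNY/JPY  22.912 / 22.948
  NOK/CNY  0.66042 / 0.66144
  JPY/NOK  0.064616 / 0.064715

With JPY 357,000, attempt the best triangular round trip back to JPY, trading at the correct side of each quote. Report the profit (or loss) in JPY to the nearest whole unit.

Best loop JPY → CNY → NOK → JPY:
JPY 357,000 ÷ 22.948 (buy CNY at ask) = CNY 15,556.91
CNY 15,556.91 ÷ 0.66144 (buy NOK at ask) = NOK 23,519.76
NOK 23,519.76 ÷ 0.064715 (buy JPY at ask) = JPY 363,436

Net profit: JPY 6,436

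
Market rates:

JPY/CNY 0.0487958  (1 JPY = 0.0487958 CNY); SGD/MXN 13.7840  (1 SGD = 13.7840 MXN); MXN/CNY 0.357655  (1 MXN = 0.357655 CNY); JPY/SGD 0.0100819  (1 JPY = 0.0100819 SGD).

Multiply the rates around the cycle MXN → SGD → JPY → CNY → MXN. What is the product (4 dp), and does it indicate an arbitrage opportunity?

Around MXN → SGD → JPY → CNY → MXN: 1 ÷ 13.7840 ÷ 0.0100819 × 0.0487958 ÷ 0.357655 = 0.981749
Product < 1; profitable direction is MXN → CNY → JPY → SGD → MXN.

0.9817 (arbitrage exists)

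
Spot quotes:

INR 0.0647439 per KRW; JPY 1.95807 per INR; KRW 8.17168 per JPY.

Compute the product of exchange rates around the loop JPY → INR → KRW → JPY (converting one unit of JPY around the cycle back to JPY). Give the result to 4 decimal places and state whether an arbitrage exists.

Around JPY → INR → KRW → JPY: 1 ÷ 1.95807 ÷ 0.0647439 ÷ 8.17168 = 0.965298
Product < 1; profitable direction is JPY → KRW → INR → JPY.

0.9653 (arbitrage exists)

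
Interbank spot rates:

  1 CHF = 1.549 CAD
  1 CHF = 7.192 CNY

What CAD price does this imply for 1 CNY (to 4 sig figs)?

CNY/CAD = 0.2154

1 CNY ÷ 7.192 = 0.139043 CHF
0.139043 CHF × 1.549 = 0.215378 CAD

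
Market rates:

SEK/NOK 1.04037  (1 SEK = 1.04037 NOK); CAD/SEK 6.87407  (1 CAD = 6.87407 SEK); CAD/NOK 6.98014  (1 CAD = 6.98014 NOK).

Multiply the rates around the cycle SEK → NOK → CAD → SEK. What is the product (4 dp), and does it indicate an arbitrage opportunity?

Around SEK → NOK → CAD → SEK: 1 × 1.04037 ÷ 6.98014 × 6.87407 = 1.024561
Product > 1; profitable direction is SEK → NOK → CAD → SEK.

1.0246 (arbitrage exists)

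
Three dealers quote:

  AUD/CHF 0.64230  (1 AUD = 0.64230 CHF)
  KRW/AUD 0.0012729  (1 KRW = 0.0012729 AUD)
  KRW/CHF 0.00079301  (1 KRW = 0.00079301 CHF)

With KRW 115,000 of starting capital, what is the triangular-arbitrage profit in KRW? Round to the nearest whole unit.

Profitable loop is KRW → AUD → CHF → KRW:
KRW 115,000 × 0.0012729 = AUD 146.38
AUD 146.38 × 0.64230 = CHF 94.02
CHF 94.02 ÷ 0.00079301 = KRW 118,564
Profit = KRW 118,564 − KRW 115,000

Profit: KRW 3,564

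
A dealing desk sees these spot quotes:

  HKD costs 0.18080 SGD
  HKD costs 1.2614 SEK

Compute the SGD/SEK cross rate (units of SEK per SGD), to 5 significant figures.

1 SGD ÷ 0.18080 = 5.53097 HKD
5.53097 HKD × 1.2614 = 6.97677 SEK

SGD/SEK = 6.9768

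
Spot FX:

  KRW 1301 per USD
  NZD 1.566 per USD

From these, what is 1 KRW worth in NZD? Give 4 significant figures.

1 KRW ÷ 1301 = 0.00076864 USD
0.00076864 USD × 1.566 = 0.00120369 NZD

KRW/NZD = 0.001204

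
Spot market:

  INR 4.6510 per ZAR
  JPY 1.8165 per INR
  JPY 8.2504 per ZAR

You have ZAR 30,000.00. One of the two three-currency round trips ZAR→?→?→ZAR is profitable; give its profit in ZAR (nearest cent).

Profit: ZAR 720.48

Profitable loop is ZAR → INR → JPY → ZAR:
ZAR 30,000.00 × 4.6510 = INR 139,530.00
INR 139,530.00 × 1.8165 = JPY 253,456
JPY 253,456 ÷ 8.2504 = ZAR 30,720.48
Profit = ZAR 30,720.48 − ZAR 30,000.00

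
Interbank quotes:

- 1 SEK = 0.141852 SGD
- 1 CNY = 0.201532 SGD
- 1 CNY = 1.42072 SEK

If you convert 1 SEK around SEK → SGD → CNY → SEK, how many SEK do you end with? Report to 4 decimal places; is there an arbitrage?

Around SEK → SGD → CNY → SEK: 1 × 0.141852 ÷ 0.201532 × 1.42072 = 1.000000
Product ≈ 1 (deviation 0.000%, within rounding noise).

1.0000 (no arbitrage)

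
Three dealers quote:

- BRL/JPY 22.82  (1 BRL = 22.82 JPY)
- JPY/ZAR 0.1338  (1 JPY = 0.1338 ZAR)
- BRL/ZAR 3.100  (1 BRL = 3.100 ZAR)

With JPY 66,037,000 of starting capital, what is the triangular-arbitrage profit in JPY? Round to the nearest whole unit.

Profit: JPY 1,009,680

Profitable loop is JPY → BRL → ZAR → JPY:
JPY 66,037,000 ÷ 22.82 = BRL 2,893,821.21
BRL 2,893,821.21 × 3.100 = ZAR 8,970,845.75
ZAR 8,970,845.75 ÷ 0.1338 = JPY 67,046,680
Profit = JPY 67,046,680 − JPY 66,037,000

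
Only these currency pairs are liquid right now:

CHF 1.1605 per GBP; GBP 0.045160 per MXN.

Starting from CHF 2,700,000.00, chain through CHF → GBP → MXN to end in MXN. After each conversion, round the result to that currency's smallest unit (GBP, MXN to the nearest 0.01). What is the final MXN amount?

MXN 51,518,675.16

CHF 2,700,000.00 ÷ 1.1605 = GBP 2,326,583.37
GBP 2,326,583.37 ÷ 0.045160 = MXN 51,518,675.16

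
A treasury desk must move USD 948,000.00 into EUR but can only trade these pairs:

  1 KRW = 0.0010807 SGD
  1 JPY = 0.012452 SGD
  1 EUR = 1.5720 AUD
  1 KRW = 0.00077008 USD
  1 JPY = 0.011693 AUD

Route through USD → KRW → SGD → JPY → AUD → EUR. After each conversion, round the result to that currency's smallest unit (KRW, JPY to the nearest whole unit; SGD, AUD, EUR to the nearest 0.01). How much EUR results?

EUR 794,715.97

USD 948,000.00 ÷ 0.00077008 = KRW 1,231,040,931
KRW 1,231,040,931 × 0.0010807 = SGD 1,330,385.93
SGD 1,330,385.93 ÷ 0.012452 = JPY 106,841,144
JPY 106,841,144 × 0.011693 = AUD 1,249,293.50
AUD 1,249,293.50 ÷ 1.5720 = EUR 794,715.97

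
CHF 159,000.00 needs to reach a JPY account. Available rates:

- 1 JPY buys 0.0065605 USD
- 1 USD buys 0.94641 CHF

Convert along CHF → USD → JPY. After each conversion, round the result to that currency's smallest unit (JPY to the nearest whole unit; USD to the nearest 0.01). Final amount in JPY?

JPY 25,608,307

CHF 159,000.00 ÷ 0.94641 = USD 168,003.30
USD 168,003.30 ÷ 0.0065605 = JPY 25,608,307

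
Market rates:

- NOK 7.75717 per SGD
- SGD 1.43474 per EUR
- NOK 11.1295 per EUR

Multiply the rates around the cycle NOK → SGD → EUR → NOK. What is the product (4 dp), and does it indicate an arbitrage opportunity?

Around NOK → SGD → EUR → NOK: 1 ÷ 7.75717 ÷ 1.43474 × 11.1295 = 0.999998
Product ≈ 1 (deviation 0.000%, within rounding noise).

1.0000 (no arbitrage)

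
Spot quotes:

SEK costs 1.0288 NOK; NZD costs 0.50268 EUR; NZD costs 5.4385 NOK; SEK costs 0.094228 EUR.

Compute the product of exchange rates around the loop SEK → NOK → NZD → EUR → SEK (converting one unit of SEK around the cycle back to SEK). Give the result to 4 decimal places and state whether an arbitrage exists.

1.0092 (arbitrage exists)

Around SEK → NOK → NZD → EUR → SEK: 1 × 1.0288 ÷ 5.4385 × 0.50268 ÷ 0.094228 = 1.009168
Product > 1; profitable direction is SEK → NOK → NZD → EUR → SEK.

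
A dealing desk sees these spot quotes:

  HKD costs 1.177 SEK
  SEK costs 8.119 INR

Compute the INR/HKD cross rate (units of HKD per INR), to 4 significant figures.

INR/HKD = 0.1046

1 INR ÷ 8.119 = 0.123168 SEK
0.123168 SEK ÷ 1.177 = 0.104646 HKD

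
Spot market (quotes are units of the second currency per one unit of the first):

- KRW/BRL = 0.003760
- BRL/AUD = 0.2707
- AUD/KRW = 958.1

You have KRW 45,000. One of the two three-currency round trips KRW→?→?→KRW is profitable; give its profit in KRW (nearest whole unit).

Profitable loop is KRW → AUD → BRL → KRW:
KRW 45,000 ÷ 958.1 = AUD 46.97
AUD 46.97 ÷ 0.2707 = BRL 173.51
BRL 173.51 ÷ 0.003760 = KRW 46,145
Profit = KRW 46,145 − KRW 45,000

Profit: KRW 1,145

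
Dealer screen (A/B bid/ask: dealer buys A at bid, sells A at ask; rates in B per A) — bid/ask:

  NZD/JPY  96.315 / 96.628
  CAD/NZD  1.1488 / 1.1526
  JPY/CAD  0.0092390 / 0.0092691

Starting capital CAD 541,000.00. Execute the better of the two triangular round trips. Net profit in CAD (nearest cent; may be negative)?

Net profit: CAD 12,045.15

Best loop CAD → NZD → JPY → CAD:
CAD 541,000.00 × 1.1488 (sell CAD at bid) = NZD 621,500.80
NZD 621,500.80 × 96.315 (sell NZD at bid) = JPY 59,859,850
JPY 59,859,850 × 0.0092390 (sell JPY at bid) = CAD 553,045.15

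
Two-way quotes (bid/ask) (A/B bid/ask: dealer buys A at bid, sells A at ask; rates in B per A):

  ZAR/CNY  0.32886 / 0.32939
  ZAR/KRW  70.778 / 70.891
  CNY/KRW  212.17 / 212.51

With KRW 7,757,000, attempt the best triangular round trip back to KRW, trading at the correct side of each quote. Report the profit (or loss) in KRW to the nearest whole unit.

Best loop KRW → CNY → ZAR → KRW:
KRW 7,757,000 ÷ 212.51 (buy CNY at ask) = CNY 36,501.81
CNY 36,501.81 ÷ 0.32939 (buy ZAR at ask) = ZAR 110,816.39
ZAR 110,816.39 × 70.778 (sell ZAR at bid) = KRW 7,843,363

Net profit: KRW 86,363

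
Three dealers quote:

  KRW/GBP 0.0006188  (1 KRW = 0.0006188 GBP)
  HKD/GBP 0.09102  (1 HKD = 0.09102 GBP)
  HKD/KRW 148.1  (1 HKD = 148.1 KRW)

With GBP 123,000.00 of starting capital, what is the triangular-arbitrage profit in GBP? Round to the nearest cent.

Profit: GBP 843.62

Profitable loop is GBP → HKD → KRW → GBP:
GBP 123,000.00 ÷ 0.09102 = HKD 1,351,351.35
HKD 1,351,351.35 × 148.1 = KRW 200,135,135
KRW 200,135,135 × 0.0006188 = GBP 123,843.62
Profit = GBP 123,843.62 − GBP 123,000.00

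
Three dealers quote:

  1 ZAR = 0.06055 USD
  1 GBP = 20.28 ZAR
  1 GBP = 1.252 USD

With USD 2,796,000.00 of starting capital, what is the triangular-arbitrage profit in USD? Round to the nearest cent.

Profit: USD 54,751.74

Profitable loop is USD → ZAR → GBP → USD:
USD 2,796,000.00 ÷ 0.06055 = ZAR 46,176,713.46
ZAR 46,176,713.46 ÷ 20.28 = GBP 2,276,958.26
GBP 2,276,958.26 × 1.252 = USD 2,850,751.74
Profit = USD 2,850,751.74 − USD 2,796,000.00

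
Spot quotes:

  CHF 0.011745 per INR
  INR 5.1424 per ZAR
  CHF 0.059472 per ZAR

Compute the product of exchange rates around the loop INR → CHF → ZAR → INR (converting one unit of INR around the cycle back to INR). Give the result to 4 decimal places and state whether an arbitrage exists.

Around INR → CHF → ZAR → INR: 1 × 0.011745 ÷ 0.059472 × 5.1424 = 1.015562
Product > 1; profitable direction is INR → CHF → ZAR → INR.

1.0156 (arbitrage exists)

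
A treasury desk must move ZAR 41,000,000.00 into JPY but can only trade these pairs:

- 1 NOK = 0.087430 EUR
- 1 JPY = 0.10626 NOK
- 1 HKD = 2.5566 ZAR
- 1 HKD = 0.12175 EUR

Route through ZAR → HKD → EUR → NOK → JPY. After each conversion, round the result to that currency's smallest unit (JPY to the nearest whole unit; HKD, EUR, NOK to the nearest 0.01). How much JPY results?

ZAR 41,000,000.00 ÷ 2.5566 = HKD 16,036,924.04
HKD 16,036,924.04 × 0.12175 = EUR 1,952,495.50
EUR 1,952,495.50 ÷ 0.087430 = NOK 22,332,099.97
NOK 22,332,099.97 ÷ 0.10626 = JPY 210,164,690

JPY 210,164,690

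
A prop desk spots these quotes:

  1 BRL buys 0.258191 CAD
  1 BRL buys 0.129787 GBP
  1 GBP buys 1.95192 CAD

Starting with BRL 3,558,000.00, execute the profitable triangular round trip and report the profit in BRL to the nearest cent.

Profit: BRL 68,217.38

Profitable loop is BRL → CAD → GBP → BRL:
BRL 3,558,000.00 × 0.258191 = CAD 918,643.58
CAD 918,643.58 ÷ 1.95192 = GBP 470,635.88
GBP 470,635.88 ÷ 0.129787 = BRL 3,626,217.38
Profit = BRL 3,626,217.38 − BRL 3,558,000.00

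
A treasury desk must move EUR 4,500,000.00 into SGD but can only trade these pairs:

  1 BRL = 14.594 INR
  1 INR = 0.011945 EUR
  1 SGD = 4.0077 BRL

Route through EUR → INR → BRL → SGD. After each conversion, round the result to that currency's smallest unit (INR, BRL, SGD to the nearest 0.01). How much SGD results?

SGD 6,441,052.12

EUR 4,500,000.00 ÷ 0.011945 = INR 376,726,663.88
INR 376,726,663.88 ÷ 14.594 = BRL 25,813,804.57
BRL 25,813,804.57 ÷ 4.0077 = SGD 6,441,052.12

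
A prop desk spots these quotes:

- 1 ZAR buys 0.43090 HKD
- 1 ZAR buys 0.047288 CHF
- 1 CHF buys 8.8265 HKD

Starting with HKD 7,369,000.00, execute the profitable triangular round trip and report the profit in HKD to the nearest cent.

Profit: HKD 238,563.37

Profitable loop is HKD → CHF → ZAR → HKD:
HKD 7,369,000.00 ÷ 8.8265 = CHF 834,872.26
CHF 834,872.26 ÷ 0.047288 = ZAR 17,655,055.40
ZAR 17,655,055.40 × 0.43090 = HKD 7,607,563.37
Profit = HKD 7,607,563.37 − HKD 7,369,000.00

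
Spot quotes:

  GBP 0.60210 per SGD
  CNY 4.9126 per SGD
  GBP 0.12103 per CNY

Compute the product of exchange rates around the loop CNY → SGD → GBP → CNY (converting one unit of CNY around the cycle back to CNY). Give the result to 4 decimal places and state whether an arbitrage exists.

1.0127 (arbitrage exists)

Around CNY → SGD → GBP → CNY: 1 ÷ 4.9126 × 0.60210 ÷ 0.12103 = 1.012661
Product > 1; profitable direction is CNY → SGD → GBP → CNY.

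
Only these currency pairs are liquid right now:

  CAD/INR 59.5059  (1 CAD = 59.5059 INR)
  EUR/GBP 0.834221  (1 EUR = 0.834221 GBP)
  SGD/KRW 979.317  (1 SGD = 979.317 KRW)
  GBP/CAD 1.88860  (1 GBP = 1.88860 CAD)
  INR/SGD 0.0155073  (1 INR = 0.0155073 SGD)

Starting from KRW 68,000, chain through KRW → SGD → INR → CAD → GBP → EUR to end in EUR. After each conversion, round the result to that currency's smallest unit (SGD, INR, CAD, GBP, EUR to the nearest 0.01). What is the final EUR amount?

KRW 68,000 ÷ 979.317 = SGD 69.44
SGD 69.44 ÷ 0.0155073 = INR 4,477.89
INR 4,477.89 ÷ 59.5059 = CAD 75.25
CAD 75.25 ÷ 1.88860 = GBP 39.84
GBP 39.84 ÷ 0.834221 = EUR 47.76

EUR 47.76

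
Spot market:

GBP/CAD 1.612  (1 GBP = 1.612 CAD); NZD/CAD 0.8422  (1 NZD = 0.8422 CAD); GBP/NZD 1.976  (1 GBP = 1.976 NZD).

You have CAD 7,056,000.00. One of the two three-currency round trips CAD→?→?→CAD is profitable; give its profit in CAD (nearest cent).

Profitable loop is CAD → GBP → NZD → CAD:
CAD 7,056,000.00 ÷ 1.612 = GBP 4,377,171.22
GBP 4,377,171.22 × 1.976 = NZD 8,649,290.32
NZD 8,649,290.32 × 0.8422 = CAD 7,284,432.31
Profit = CAD 7,284,432.31 − CAD 7,056,000.00

Profit: CAD 228,432.31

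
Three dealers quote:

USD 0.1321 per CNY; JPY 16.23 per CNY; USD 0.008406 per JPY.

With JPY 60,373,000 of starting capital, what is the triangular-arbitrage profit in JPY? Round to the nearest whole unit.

Profit: JPY 1,978,635

Profitable loop is JPY → USD → CNY → JPY:
JPY 60,373,000 × 0.008406 = USD 507,495.44
USD 507,495.44 ÷ 0.1321 = CNY 3,841,751.99
CNY 3,841,751.99 × 16.23 = JPY 62,351,635
Profit = JPY 62,351,635 − JPY 60,373,000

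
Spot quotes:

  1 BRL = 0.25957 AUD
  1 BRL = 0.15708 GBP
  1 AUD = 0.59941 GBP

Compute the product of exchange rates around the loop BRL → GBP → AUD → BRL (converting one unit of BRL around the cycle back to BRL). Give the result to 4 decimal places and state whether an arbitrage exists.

Around BRL → GBP → AUD → BRL: 1 × 0.15708 ÷ 0.59941 ÷ 0.25957 = 1.009584
Product > 1; profitable direction is BRL → GBP → AUD → BRL.

1.0096 (arbitrage exists)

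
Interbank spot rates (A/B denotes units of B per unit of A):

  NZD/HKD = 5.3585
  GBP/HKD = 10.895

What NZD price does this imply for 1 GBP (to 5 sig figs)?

1 GBP × 10.895 = 10.895 HKD
10.895 HKD ÷ 5.3585 = 2.03322 NZD

GBP/NZD = 2.0332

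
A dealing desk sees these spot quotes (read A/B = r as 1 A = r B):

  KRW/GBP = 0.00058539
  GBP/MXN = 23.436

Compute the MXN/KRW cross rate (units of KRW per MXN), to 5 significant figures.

MXN/KRW = 72.891

1 MXN ÷ 23.436 = 0.0426694 GBP
0.0426694 GBP ÷ 0.00058539 = 72.8905 KRW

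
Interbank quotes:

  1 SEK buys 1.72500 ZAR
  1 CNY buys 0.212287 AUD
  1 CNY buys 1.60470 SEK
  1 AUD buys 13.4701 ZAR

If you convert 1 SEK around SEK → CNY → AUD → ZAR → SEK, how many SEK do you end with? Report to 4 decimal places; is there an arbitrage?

1.0330 (arbitrage exists)

Around SEK → CNY → AUD → ZAR → SEK: 1 ÷ 1.60470 × 0.212287 × 13.4701 ÷ 1.72500 = 1.033026
Product > 1; profitable direction is SEK → CNY → AUD → ZAR → SEK.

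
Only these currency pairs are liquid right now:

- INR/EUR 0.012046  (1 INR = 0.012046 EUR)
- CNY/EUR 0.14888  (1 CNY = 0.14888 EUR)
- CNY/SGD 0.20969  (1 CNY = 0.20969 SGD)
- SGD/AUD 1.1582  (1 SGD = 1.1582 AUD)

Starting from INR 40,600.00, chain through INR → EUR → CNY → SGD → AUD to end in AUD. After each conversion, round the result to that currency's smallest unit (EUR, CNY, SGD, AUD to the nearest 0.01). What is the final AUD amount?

AUD 797.80

INR 40,600.00 × 0.012046 = EUR 489.07
EUR 489.07 ÷ 0.14888 = CNY 3,284.99
CNY 3,284.99 × 0.20969 = SGD 688.83
SGD 688.83 × 1.1582 = AUD 797.80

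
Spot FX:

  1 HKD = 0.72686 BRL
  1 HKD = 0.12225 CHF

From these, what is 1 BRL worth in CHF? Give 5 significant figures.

BRL/CHF = 0.16819

1 BRL ÷ 0.72686 = 1.37578 HKD
1.37578 HKD × 0.12225 = 0.168189 CHF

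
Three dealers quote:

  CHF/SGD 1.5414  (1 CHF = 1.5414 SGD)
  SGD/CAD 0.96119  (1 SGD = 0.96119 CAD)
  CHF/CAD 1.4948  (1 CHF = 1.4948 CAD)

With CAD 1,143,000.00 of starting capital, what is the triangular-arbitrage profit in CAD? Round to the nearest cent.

Profit: CAD 10,200.23

Profitable loop is CAD → SGD → CHF → CAD:
CAD 1,143,000.00 ÷ 0.96119 = SGD 1,189,150.95
SGD 1,189,150.95 ÷ 1.5414 = CHF 771,474.60
CHF 771,474.60 × 1.4948 = CAD 1,153,200.23
Profit = CAD 1,153,200.23 − CAD 1,143,000.00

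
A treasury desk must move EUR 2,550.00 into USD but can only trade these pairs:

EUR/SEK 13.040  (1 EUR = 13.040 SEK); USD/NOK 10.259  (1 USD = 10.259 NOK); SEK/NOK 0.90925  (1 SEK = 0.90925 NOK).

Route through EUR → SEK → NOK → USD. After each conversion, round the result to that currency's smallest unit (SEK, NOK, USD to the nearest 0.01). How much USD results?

EUR 2,550.00 × 13.040 = SEK 33,252.00
SEK 33,252.00 × 0.90925 = NOK 30,234.38
NOK 30,234.38 ÷ 10.259 = USD 2,947.11

USD 2,947.11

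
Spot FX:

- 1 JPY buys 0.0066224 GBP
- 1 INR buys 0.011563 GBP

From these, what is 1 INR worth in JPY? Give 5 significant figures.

INR/JPY = 1.7460

1 INR × 0.011563 = 0.011563 GBP
0.011563 GBP ÷ 0.0066224 = 1.74604 JPY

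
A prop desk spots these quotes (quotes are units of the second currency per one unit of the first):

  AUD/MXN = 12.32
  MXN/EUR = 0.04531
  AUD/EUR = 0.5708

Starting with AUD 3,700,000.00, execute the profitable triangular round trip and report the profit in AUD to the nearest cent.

Profitable loop is AUD → EUR → MXN → AUD:
AUD 3,700,000.00 × 0.5708 = EUR 2,111,960.00
EUR 2,111,960.00 ÷ 0.04531 = MXN 46,611,344.07
MXN 46,611,344.07 ÷ 12.32 = AUD 3,783,388.32
Profit = AUD 3,783,388.32 − AUD 3,700,000.00

Profit: AUD 83,388.32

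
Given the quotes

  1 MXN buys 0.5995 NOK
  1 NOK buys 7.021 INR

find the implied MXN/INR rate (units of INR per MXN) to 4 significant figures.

1 MXN × 0.5995 = 0.5995 NOK
0.5995 NOK × 7.021 = 4.20909 INR

MXN/INR = 4.209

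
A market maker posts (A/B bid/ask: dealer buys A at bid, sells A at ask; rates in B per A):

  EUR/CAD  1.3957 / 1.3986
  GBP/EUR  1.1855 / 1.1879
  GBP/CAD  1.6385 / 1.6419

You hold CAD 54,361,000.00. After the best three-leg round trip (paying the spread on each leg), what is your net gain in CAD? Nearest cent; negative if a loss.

Best loop CAD → GBP → EUR → CAD:
CAD 54,361,000.00 ÷ 1.6419 (buy GBP at ask) = GBP 33,108,593.70
GBP 33,108,593.70 × 1.1855 (sell GBP at bid) = EUR 39,250,237.83
EUR 39,250,237.83 × 1.3957 (sell EUR at bid) = CAD 54,781,556.95

Net profit: CAD 420,556.95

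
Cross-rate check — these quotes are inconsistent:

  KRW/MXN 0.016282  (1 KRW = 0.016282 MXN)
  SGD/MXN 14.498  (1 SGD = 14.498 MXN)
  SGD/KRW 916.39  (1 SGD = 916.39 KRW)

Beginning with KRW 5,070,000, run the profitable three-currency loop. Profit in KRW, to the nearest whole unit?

Profit: KRW 147,806

Profitable loop is KRW → MXN → SGD → KRW:
KRW 5,070,000 × 0.016282 = MXN 82,549.74
MXN 82,549.74 ÷ 14.498 = SGD 5,693.87
SGD 5,693.87 × 916.39 = KRW 5,217,806
Profit = KRW 5,217,806 − KRW 5,070,000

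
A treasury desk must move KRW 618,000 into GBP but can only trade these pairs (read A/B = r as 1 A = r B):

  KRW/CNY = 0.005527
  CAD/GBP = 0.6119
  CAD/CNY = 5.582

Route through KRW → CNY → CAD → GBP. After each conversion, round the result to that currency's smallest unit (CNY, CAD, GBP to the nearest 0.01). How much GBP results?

GBP 374.43

KRW 618,000 × 0.005527 = CNY 3,415.69
CNY 3,415.69 ÷ 5.582 = CAD 611.91
CAD 611.91 × 0.6119 = GBP 374.43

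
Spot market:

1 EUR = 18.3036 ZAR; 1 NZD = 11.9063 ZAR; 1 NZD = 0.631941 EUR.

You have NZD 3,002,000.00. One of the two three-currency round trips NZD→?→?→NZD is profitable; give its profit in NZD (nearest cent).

Profit: NZD 88,113.70

Profitable loop is NZD → ZAR → EUR → NZD:
NZD 3,002,000.00 × 11.9063 = ZAR 35,742,712.60
ZAR 35,742,712.60 ÷ 18.3036 = EUR 1,952,769.54
EUR 1,952,769.54 ÷ 0.631941 = NZD 3,090,113.70
Profit = NZD 3,090,113.70 − NZD 3,002,000.00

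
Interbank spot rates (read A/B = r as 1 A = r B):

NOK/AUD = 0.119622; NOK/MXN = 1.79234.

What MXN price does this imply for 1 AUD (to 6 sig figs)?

1 AUD ÷ 0.119622 = 8.35967 NOK
8.35967 NOK × 1.79234 = 14.9834 MXN

AUD/MXN = 14.9834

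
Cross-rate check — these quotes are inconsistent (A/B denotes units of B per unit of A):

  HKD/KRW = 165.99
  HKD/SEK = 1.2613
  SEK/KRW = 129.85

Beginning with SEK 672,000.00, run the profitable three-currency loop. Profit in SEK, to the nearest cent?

Profitable loop is SEK → HKD → KRW → SEK:
SEK 672,000.00 ÷ 1.2613 = HKD 532,783.64
HKD 532,783.64 × 165.99 = KRW 88,436,756
KRW 88,436,756 ÷ 129.85 = SEK 681,068.58
Profit = SEK 681,068.58 − SEK 672,000.00

Profit: SEK 9,068.58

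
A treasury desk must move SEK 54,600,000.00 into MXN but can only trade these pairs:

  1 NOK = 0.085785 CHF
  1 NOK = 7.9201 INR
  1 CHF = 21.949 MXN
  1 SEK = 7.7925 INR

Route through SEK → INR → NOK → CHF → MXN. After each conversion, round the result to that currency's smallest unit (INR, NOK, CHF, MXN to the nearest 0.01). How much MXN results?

MXN 101,149,766.11

SEK 54,600,000.00 × 7.7925 = INR 425,470,500.00
INR 425,470,500.00 ÷ 7.9201 = NOK 53,720,344.44
NOK 53,720,344.44 × 0.085785 = CHF 4,608,399.75
CHF 4,608,399.75 × 21.949 = MXN 101,149,766.11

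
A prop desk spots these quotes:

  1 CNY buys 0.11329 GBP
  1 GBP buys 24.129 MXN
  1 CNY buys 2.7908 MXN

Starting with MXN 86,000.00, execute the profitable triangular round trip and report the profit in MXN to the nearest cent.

Profitable loop is MXN → GBP → CNY → MXN:
MXN 86,000.00 ÷ 24.129 = GBP 3,564.18
GBP 3,564.18 ÷ 0.11329 = CNY 31,460.64
CNY 31,460.64 × 2.7908 = MXN 87,800.35
Profit = MXN 87,800.35 − MXN 86,000.00

Profit: MXN 1,800.35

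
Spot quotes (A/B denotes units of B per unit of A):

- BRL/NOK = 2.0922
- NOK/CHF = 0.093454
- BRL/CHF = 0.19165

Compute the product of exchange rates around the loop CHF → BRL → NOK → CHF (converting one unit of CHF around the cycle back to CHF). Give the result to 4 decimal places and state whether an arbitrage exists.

Around CHF → BRL → NOK → CHF: 1 ÷ 0.19165 × 2.0922 × 0.093454 = 1.020216
Product > 1; profitable direction is CHF → BRL → NOK → CHF.

1.0202 (arbitrage exists)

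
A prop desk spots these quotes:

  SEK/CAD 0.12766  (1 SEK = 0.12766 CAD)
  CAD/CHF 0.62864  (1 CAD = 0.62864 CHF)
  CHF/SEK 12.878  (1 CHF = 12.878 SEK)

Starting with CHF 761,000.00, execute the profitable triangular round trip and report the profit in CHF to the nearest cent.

Profitable loop is CHF → SEK → CAD → CHF:
CHF 761,000.00 × 12.878 = SEK 9,800,158.00
SEK 9,800,158.00 × 0.12766 = CAD 1,251,088.17
CAD 1,251,088.17 × 0.62864 = CHF 786,484.07
Profit = CHF 786,484.07 − CHF 761,000.00

Profit: CHF 25,484.07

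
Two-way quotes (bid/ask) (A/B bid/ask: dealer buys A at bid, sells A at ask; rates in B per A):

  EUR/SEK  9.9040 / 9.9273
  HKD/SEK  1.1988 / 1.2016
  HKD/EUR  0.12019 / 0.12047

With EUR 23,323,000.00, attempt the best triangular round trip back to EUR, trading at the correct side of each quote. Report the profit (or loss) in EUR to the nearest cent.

Net profit: EUR 55,739.40

Best loop EUR → HKD → SEK → EUR:
EUR 23,323,000.00 ÷ 0.12047 (buy HKD at ask) = HKD 193,600,066.41
HKD 193,600,066.41 × 1.1988 (sell HKD at bid) = SEK 232,087,759.61
SEK 232,087,759.61 ÷ 9.9273 (buy EUR at ask) = EUR 23,378,739.40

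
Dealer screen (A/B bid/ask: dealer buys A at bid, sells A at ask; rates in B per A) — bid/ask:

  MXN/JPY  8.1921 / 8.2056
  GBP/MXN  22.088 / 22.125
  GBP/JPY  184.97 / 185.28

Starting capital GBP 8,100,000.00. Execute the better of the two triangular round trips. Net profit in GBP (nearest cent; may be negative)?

Best loop GBP → JPY → MXN → GBP:
GBP 8,100,000.00 × 184.97 (sell GBP at bid) = JPY 1,498,257,000
JPY 1,498,257,000 ÷ 8.2056 (buy MXN at ask) = MXN 182,589,572.97
MXN 182,589,572.97 ÷ 22.125 (buy GBP at ask) = GBP 8,252,636.07

Net profit: GBP 152,636.07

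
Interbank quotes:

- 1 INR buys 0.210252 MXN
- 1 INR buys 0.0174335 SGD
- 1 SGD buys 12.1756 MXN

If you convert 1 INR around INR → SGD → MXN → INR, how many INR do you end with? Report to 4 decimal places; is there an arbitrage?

Around INR → SGD → MXN → INR: 1 × 0.0174335 × 12.1756 ÷ 0.210252 = 1.009566
Product > 1; profitable direction is INR → SGD → MXN → INR.

1.0096 (arbitrage exists)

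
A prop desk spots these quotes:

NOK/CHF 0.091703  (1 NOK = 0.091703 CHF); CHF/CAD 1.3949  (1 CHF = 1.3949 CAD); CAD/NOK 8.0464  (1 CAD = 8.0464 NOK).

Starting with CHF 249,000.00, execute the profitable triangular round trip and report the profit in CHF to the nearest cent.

Profitable loop is CHF → CAD → NOK → CHF:
CHF 249,000.00 × 1.3949 = CAD 347,330.10
CAD 347,330.10 × 8.0464 = NOK 2,794,756.92
NOK 2,794,756.92 × 0.091703 = CHF 256,287.59
Profit = CHF 256,287.59 − CHF 249,000.00

Profit: CHF 7,287.59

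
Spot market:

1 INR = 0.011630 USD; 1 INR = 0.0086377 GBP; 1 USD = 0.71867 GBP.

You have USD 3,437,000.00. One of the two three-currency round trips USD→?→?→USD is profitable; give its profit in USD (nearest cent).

Profitable loop is USD → INR → GBP → USD:
USD 3,437,000.00 ÷ 0.011630 = INR 295,528,804.82
INR 295,528,804.82 × 0.0086377 = GBP 2,552,689.16
GBP 2,552,689.16 ÷ 0.71867 = USD 3,551,962.87
Profit = USD 3,551,962.87 − USD 3,437,000.00

Profit: USD 114,962.87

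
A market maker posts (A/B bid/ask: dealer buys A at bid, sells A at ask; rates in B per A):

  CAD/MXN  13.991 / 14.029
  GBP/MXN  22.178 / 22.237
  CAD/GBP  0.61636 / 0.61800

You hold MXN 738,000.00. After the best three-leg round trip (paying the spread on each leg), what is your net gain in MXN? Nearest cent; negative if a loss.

Best loop MXN → GBP → CAD → MXN:
MXN 738,000.00 ÷ 22.237 (buy GBP at ask) = GBP 33,187.93
GBP 33,187.93 ÷ 0.61800 (buy CAD at ask) = CAD 53,702.15
CAD 53,702.15 × 13.991 (sell CAD at bid) = MXN 751,346.81

Net profit: MXN 13,346.81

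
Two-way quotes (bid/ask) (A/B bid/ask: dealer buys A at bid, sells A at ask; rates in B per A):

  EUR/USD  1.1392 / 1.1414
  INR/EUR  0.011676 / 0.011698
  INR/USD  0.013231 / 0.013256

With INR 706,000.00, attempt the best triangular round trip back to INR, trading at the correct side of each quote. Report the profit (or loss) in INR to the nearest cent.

Net profit: INR 2,412.59

Best loop INR → EUR → USD → INR:
INR 706,000.00 × 0.011676 (sell INR at bid) = EUR 8,243.26
EUR 8,243.26 × 1.1392 (sell EUR at bid) = USD 9,390.72
USD 9,390.72 ÷ 0.013256 (buy INR at ask) = INR 708,412.59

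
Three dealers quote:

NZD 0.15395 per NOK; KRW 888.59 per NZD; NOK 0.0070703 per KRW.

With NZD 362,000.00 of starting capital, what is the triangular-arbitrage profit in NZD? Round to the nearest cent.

Profitable loop is NZD → NOK → KRW → NZD:
NZD 362,000.00 ÷ 0.15395 = NOK 2,351,412.80
NOK 2,351,412.80 ÷ 0.0070703 = KRW 332,576,100
KRW 332,576,100 ÷ 888.59 = NZD 374,273.96
Profit = NZD 374,273.96 − NZD 362,000.00

Profit: NZD 12,273.96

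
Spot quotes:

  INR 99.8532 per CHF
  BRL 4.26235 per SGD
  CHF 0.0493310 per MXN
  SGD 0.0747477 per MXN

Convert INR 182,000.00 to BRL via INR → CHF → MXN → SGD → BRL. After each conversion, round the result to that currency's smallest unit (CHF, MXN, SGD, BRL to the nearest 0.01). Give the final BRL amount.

BRL 11,771.67

INR 182,000.00 ÷ 99.8532 = CHF 1,822.68
CHF 1,822.68 ÷ 0.0493310 = MXN 36,947.96
MXN 36,947.96 × 0.0747477 = SGD 2,761.78
SGD 2,761.78 × 4.26235 = BRL 11,771.67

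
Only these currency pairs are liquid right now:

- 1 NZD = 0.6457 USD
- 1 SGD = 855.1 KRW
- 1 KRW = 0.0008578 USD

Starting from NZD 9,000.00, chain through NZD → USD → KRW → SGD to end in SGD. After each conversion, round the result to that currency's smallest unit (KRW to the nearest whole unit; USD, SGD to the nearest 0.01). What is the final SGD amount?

SGD 7,922.65

NZD 9,000.00 × 0.6457 = USD 5,811.30
USD 5,811.30 ÷ 0.0008578 = KRW 6,774,656
KRW 6,774,656 ÷ 855.1 = SGD 7,922.65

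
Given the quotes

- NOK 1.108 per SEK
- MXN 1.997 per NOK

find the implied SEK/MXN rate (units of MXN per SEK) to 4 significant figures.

SEK/MXN = 2.213

1 SEK × 1.108 = 1.108 NOK
1.108 NOK × 1.997 = 2.21268 MXN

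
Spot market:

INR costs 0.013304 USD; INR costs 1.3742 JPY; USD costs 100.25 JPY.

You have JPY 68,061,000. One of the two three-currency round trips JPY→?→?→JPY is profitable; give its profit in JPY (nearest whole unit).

Profit: JPY 2,065,417

Profitable loop is JPY → USD → INR → JPY:
JPY 68,061,000 ÷ 100.25 = USD 678,912.72
USD 678,912.72 ÷ 0.013304 = INR 51,030,721.45
INR 51,030,721.45 × 1.3742 = JPY 70,126,417
Profit = JPY 70,126,417 − JPY 68,061,000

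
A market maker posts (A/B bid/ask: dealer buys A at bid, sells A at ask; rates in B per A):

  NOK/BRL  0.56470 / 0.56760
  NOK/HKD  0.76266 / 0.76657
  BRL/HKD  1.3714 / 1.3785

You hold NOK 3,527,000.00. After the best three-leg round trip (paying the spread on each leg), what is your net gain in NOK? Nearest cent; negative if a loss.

Net profit: NOK 36,162.04

Best loop NOK → BRL → HKD → NOK:
NOK 3,527,000.00 × 0.56470 (sell NOK at bid) = BRL 1,991,696.90
BRL 1,991,696.90 × 1.3714 (sell BRL at bid) = HKD 2,731,413.13
HKD 2,731,413.13 ÷ 0.76657 (buy NOK at ask) = NOK 3,563,162.04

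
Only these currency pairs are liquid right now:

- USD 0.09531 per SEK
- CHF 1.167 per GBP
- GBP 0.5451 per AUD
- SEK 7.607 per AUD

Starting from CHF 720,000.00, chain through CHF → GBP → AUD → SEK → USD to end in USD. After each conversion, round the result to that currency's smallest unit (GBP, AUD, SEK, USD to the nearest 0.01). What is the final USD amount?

USD 820,611.01

CHF 720,000.00 ÷ 1.167 = GBP 616,966.58
GBP 616,966.58 ÷ 0.5451 = AUD 1,131,841.09
AUD 1,131,841.09 × 7.607 = SEK 8,609,915.17
SEK 8,609,915.17 × 0.09531 = USD 820,611.01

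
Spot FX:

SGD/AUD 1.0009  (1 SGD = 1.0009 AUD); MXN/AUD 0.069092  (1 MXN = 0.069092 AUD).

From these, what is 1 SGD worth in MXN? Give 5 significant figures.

SGD/MXN = 14.486

1 SGD × 1.0009 = 1.0009 AUD
1.0009 AUD ÷ 0.069092 = 14.4865 MXN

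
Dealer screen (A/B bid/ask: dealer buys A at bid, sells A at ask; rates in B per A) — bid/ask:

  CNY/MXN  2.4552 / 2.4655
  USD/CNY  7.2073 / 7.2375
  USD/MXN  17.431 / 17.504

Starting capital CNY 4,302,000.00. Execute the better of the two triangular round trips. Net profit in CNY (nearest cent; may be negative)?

Best loop CNY → MXN → USD → CNY:
CNY 4,302,000.00 × 2.4552 (sell CNY at bid) = MXN 10,562,270.40
MXN 10,562,270.40 ÷ 17.504 (buy USD at ask) = USD 603,420.38
USD 603,420.38 × 7.2073 (sell USD at bid) = CNY 4,349,031.73

Net profit: CNY 47,031.73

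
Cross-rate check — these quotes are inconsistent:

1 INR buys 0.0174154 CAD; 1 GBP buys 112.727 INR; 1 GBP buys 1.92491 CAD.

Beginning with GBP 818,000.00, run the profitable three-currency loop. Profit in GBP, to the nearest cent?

Profit: GBP 16,265.49

Profitable loop is GBP → INR → CAD → GBP:
GBP 818,000.00 × 112.727 = INR 92,210,686.00
INR 92,210,686.00 × 0.0174154 = CAD 1,605,885.98
CAD 1,605,885.98 ÷ 1.92491 = GBP 834,265.49
Profit = GBP 834,265.49 − GBP 818,000.00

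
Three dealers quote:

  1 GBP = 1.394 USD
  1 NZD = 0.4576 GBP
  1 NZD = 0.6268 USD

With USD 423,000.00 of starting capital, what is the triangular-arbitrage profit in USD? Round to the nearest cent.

Profit: USD 7,487.13

Profitable loop is USD → NZD → GBP → USD:
USD 423,000.00 ÷ 0.6268 = NZD 674,856.41
NZD 674,856.41 × 0.4576 = GBP 308,814.29
GBP 308,814.29 × 1.394 = USD 430,487.13
Profit = USD 430,487.13 − USD 423,000.00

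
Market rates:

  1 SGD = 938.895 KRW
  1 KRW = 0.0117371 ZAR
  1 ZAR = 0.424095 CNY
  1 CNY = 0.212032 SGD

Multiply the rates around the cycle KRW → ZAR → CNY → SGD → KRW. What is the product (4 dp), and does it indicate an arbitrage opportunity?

0.9909 (arbitrage exists)

Around KRW → ZAR → CNY → SGD → KRW: 1 × 0.0117371 × 0.424095 × 0.212032 × 938.895 = 0.990929
Product < 1; profitable direction is KRW → SGD → CNY → ZAR → KRW.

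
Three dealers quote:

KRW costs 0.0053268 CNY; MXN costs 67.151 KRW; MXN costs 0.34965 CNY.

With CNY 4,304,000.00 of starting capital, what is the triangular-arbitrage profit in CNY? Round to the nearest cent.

Profit: CNY 99,090.44

Profitable loop is CNY → MXN → KRW → CNY:
CNY 4,304,000.00 ÷ 0.34965 = MXN 12,309,452.31
MXN 12,309,452.31 × 67.151 = KRW 826,592,032
KRW 826,592,032 × 0.0053268 = CNY 4,403,090.44
Profit = CNY 4,403,090.44 − CNY 4,304,000.00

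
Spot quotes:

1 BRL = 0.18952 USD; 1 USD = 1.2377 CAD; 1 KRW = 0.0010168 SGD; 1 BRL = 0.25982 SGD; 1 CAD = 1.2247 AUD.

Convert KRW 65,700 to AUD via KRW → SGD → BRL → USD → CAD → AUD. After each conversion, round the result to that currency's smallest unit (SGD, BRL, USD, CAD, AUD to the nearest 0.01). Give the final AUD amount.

AUD 73.86

KRW 65,700 × 0.0010168 = SGD 66.80
SGD 66.80 ÷ 0.25982 = BRL 257.10
BRL 257.10 × 0.18952 = USD 48.73
USD 48.73 × 1.2377 = CAD 60.31
CAD 60.31 × 1.2247 = AUD 73.86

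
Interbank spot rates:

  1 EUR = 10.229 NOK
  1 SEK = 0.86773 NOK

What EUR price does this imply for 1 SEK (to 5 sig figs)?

SEK/EUR = 0.084830

1 SEK × 0.86773 = 0.86773 NOK
0.86773 NOK ÷ 10.229 = 0.0848304 EUR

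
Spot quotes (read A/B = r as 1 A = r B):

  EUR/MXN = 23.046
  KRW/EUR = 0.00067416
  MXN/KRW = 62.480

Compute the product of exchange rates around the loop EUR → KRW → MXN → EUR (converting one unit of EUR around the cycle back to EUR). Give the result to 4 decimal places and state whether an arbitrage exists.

Around EUR → KRW → MXN → EUR: 1 ÷ 0.00067416 ÷ 62.480 ÷ 23.046 = 1.030150
Product > 1; profitable direction is EUR → KRW → MXN → EUR.

1.0301 (arbitrage exists)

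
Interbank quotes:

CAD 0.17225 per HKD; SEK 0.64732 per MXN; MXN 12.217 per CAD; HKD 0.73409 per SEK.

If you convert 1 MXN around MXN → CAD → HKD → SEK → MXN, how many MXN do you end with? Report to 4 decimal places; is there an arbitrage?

Around MXN → CAD → HKD → SEK → MXN: 1 ÷ 12.217 ÷ 0.17225 ÷ 0.73409 ÷ 0.64732 = 1.000018
Product ≈ 1 (deviation 0.002%, within rounding noise).

1.0000 (no arbitrage)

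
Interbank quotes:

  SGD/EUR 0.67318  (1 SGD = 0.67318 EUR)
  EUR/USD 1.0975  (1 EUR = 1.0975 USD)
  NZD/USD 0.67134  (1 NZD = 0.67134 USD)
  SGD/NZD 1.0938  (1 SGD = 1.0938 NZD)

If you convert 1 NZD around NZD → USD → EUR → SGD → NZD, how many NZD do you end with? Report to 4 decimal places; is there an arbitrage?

0.9939 (arbitrage exists)

Around NZD → USD → EUR → SGD → NZD: 1 × 0.67134 ÷ 1.0975 ÷ 0.67318 × 1.0938 = 0.993905
Product < 1; profitable direction is NZD → SGD → EUR → USD → NZD.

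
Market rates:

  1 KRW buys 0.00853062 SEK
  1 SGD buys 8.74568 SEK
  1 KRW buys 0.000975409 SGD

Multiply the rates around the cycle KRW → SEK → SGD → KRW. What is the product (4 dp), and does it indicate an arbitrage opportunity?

Around KRW → SEK → SGD → KRW: 1 × 0.00853062 ÷ 8.74568 ÷ 0.000975409 = 1.000001
Product ≈ 1 (deviation 0.000%, within rounding noise).

1.0000 (no arbitrage)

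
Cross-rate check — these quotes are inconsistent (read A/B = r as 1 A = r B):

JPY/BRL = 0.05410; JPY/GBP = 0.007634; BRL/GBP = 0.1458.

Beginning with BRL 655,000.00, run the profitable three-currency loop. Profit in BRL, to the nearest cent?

Profit: BRL 21,774.42

Profitable loop is BRL → GBP → JPY → BRL:
BRL 655,000.00 × 0.1458 = GBP 95,499.00
GBP 95,499.00 ÷ 0.007634 = JPY 12,509,693
JPY 12,509,693 × 0.05410 = BRL 676,774.42
Profit = BRL 676,774.42 − BRL 655,000.00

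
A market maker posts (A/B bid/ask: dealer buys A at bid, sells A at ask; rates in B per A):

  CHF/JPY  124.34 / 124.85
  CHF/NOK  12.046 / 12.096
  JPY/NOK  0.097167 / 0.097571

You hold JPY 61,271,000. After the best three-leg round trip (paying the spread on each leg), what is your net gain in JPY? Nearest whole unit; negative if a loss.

Best loop JPY → NOK → CHF → JPY:
JPY 61,271,000 × 0.097167 (sell JPY at bid) = NOK 5,953,519.26
NOK 5,953,519.26 ÷ 12.096 (buy CHF at ask) = CHF 492,189.09
CHF 492,189.09 × 124.34 (sell CHF at bid) = JPY 61,198,792

Net result: JPY -72,208 (no profitable arbitrage after spreads)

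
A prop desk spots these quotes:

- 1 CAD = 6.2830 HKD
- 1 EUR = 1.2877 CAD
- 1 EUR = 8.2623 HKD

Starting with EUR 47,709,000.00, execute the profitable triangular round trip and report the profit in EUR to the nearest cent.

Profitable loop is EUR → HKD → CAD → EUR:
EUR 47,709,000.00 × 8.2623 = HKD 394,186,070.70
HKD 394,186,070.70 ÷ 6.2830 = CAD 62,738,511.97
CAD 62,738,511.97 ÷ 1.2877 = EUR 48,721,372.97
Profit = EUR 48,721,372.97 − EUR 47,709,000.00

Profit: EUR 1,012,372.97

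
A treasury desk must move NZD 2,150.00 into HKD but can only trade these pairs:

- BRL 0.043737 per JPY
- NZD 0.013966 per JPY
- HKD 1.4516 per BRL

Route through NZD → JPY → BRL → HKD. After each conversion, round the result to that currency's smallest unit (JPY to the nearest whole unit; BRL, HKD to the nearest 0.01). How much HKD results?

NZD 2,150.00 ÷ 0.013966 = JPY 153,945
JPY 153,945 × 0.043737 = BRL 6,733.09
BRL 6,733.09 × 1.4516 = HKD 9,773.75

HKD 9,773.75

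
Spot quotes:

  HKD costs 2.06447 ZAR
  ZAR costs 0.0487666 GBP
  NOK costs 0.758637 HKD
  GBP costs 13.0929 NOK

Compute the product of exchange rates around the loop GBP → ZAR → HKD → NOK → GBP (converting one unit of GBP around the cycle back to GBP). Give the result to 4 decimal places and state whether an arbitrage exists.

Around GBP → ZAR → HKD → NOK → GBP: 1 ÷ 0.0487666 ÷ 2.06447 ÷ 0.758637 ÷ 13.0929 = 0.999998
Product ≈ 1 (deviation 0.000%, within rounding noise).

1.0000 (no arbitrage)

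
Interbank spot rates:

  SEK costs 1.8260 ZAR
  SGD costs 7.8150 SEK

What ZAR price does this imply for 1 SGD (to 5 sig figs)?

1 SGD × 7.8150 = 7.815 SEK
7.815 SEK × 1.8260 = 14.2702 ZAR

SGD/ZAR = 14.270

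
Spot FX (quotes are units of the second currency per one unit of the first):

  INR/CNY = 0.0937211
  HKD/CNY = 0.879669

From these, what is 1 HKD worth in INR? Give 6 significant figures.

1 HKD × 0.879669 = 0.879669 CNY
0.879669 CNY ÷ 0.0937211 = 9.38603 INR

HKD/INR = 9.38603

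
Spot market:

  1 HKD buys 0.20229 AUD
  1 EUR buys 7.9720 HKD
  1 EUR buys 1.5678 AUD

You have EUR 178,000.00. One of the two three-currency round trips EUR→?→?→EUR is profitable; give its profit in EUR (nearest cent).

Profit: EUR 5,092.71

Profitable loop is EUR → HKD → AUD → EUR:
EUR 178,000.00 × 7.9720 = HKD 1,419,016.00
HKD 1,419,016.00 × 0.20229 = AUD 287,052.75
AUD 287,052.75 ÷ 1.5678 = EUR 183,092.71
Profit = EUR 183,092.71 − EUR 178,000.00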